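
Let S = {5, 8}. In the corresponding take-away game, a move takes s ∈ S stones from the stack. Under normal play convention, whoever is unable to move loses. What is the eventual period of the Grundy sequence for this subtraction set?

n :  0  1  2  3  4  5  6  7  8  9 10 11 12 13 14 15 16 17 18 19 20 21 22 23 24 25 26 27
G :  0  0  0  0  0  1  1  1  1  1  2  2  2  0  0  0  0  0  1  1  1  1  1  2  2  2  0  0
G(n+13) = G(n) holds for n = 0,…,7 (a full window of length max(S) = 8), so the sequence is purely periodic with period 13.

13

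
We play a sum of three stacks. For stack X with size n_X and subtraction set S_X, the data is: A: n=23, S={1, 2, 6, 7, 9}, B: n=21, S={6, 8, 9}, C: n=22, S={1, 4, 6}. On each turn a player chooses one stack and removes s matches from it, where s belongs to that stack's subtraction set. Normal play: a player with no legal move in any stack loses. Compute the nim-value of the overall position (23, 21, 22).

Stack A, S = {1, 2, 6, 7, 9}:
n :  0  1  2  3  4  5  6  7  8  9 10 11 12 13 14 15 16 17 18 19 20 21 22 23
G :  0  1  2  0  1  2  3  4  0  1  2  0  1  2  3  4  0  1  2  0  1  2  3  4
G_A(23) = 4.
Stack B, S = {6, 8, 9}:
n :  0  1  2  3  4  5  6  7  8  9 10 11 12 13 14 15 16 17 18 19 20 21
G :  0  0  0  0  0  0  1  1  1  1  1  1  2  2  2  0  0  0  0  0  0  1
G_B(21) = 1.
Stack C, S = {1, 4, 6}:
n :  0  1  2  3  4  5  6  7  8  9 10 11 12 13 14 15 16 17 18 19 20 21 22
G :  0  1  0  1  2  0  1  0  1  2  0  1  0  1  2  0  1  0  1  2  0  1  0
G_C(22) = 0.
Combined Grundy value = 4 ⊕ 1 ⊕ 0 = 5.

5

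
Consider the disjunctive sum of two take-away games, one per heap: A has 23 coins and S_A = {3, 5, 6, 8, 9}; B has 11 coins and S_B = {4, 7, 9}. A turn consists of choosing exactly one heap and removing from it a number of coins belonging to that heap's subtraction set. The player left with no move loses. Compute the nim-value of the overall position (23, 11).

Heap A, S = {3, 5, 6, 8, 9}:
G(0) = 0
G(1) = mex{} = 0
G(2) = mex{} = 0
G(3) = mex{0} = 1
G(4) = mex{0} = 1
G(5) = mex{0,0} = 1
G(6) = mex{1,0,0} = 2
G(7) = mex{1,0,0} = 2
G(8) = mex{1,1,0,0} = 2
G(9) = mex{2,1,1,0,0} = 3
G(10) = mex{2,1,1,0,0} = 3
G(11) = mex{2,2,1,1,0} = 3
G(12) = mex{3,2,2,1,1} = 0
G(13) = mex{3,2,2,1,1} = 0
G(14) = mex{3,3,2,2,1} = 0
G(15) = mex{0,3,3,2,2} = 1
G(16) = mex{0,3,3,2,2} = 1
G(17) = mex{0,0,3,3,2} = 1
G(18) = mex{1,0,0,3,3} = 2
G(19) = mex{1,0,0,3,3} = 2
G(20) = mex{1,1,0,0,3} = 2
G(21) = mex{2,1,1,0,0} = 3
G(22) = mex{2,1,1,0,0} = 3
G(23) = mex{2,2,1,1,0} = 3
G_A(23) = 3.
Heap B, S = {4, 7, 9}:
G(0) = 0
G(1) = mex{} = 0
G(2) = mex{} = 0
G(3) = mex{} = 0
G(4) = mex{0} = 1
G(5) = mex{0} = 1
G(6) = mex{0} = 1
G(7) = mex{0,0} = 1
G(8) = mex{1,0} = 2
G(9) = mex{1,0,0} = 2
G(10) = mex{1,0,0} = 2
G(11) = mex{1,1,0} = 2
G_B(11) = 2.
Combined Grundy value = 3 ⊕ 2 = 1.

1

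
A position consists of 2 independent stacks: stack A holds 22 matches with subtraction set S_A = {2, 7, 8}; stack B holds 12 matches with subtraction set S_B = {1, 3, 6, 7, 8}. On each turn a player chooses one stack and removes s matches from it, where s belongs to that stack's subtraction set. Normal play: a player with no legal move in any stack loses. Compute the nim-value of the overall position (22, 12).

Stack A, S = {2, 7, 8}:
n :  0  1  2  3  4  5  6  7  8  9 10 11 12 13 14 15 16 17 18 19 20 21 22
G :  0  0  1  1  0  0  1  1  2  2  0  3  1  2  0  0  1  1  2  0  0  1  1
G_A(22) = 1.
Stack B, S = {1, 3, 6, 7, 8}:
G(0) = 0
G(1) = mex{0} = 1
G(2) = mex{1} = 0
G(3) = mex{0,0} = 1
G(4) = mex{1,1} = 0
G(5) = mex{0,0} = 1
G(6) = mex{1,1,0} = 2
G(7) = mex{2,0,1,0} = 3
G(8) = mex{3,1,0,1,0} = 2
G(9) = mex{2,2,1,0,1} = 3
G(10) = mex{3,3,0,1,0} = 2
G(11) = mex{2,2,1,0,1} = 3
G(12) = mex{3,3,2,1,0} = 4
G_B(12) = 4.
Combined Grundy value = 1 ⊕ 4 = 5.

5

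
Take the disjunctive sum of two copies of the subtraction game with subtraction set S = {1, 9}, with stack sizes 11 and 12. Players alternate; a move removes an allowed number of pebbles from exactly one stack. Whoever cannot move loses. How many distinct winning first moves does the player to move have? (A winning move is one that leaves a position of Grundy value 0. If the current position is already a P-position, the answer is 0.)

All stacks use S = {1, 9}:
G(0) = 0
G(1) = mex{0} = 1
G(2) = mex{1} = 0
G(3) = mex{0} = 1
G(4) = mex{1} = 0
G(5) = mex{0} = 1
G(6) = mex{1} = 0
G(7) = mex{0} = 1
G(8) = mex{1} = 0
G(9) = mex{0,0} = 1
G(10) = mex{1,1} = 0
G(11) = mex{0,0} = 1
G(12) = mex{1,1} = 0
Stack A: G(11) = 1.
Stack B: G(12) = 0.
Combined Grundy value = 1 ⊕ 0 = 1.
A winning move leaves total XOR = 0, i.e. changes one component's Grundy value g to g ⊕ X where X is the current total.
Stack A: need g' = 1⊕1 = 0. Options: 11−1→G=0, 11−9→G=0. Hits: 2.
Stack B: need g' = 0⊕1 = 1. Options: 12−1→G=1, 12−9→G=1. Hits: 2.

4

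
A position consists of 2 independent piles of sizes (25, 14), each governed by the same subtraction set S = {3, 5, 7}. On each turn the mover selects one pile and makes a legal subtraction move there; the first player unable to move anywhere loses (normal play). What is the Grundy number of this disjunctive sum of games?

All piles use S = {3, 5, 7}:
G(0) = 0
G(1) = mex{} = 0
G(2) = mex{} = 0
G(3) = mex{0} = 1
G(4) = mex{0} = 1
G(5) = mex{0,0} = 1
G(6) = mex{1,0} = 2
G(7) = mex{1,0,0} = 2
G(8) = mex{1,1,0} = 2
G(9) = mex{2,1,0} = 3
G(10) = mex{2,1,1} = 0
G(11) = mex{2,2,1} = 0
G(12) = mex{3,2,1} = 0
G(13) = mex{0,2,2} = 1
G(14) = mex{0,3,2} = 1
G(15) = mex{0,0,2} = 1
G(16) = mex{1,0,3} = 2
G(17) = mex{1,0,0} = 2
G(18) = mex{1,1,0} = 2
G(19) = mex{2,1,0} = 3
G(20) = mex{2,1,1} = 0
G(21) = mex{2,2,1} = 0
G(22) = mex{3,2,1} = 0
G(23) = mex{0,2,2} = 1
G(24) = mex{0,3,2} = 1
G(25) = mex{0,0,2} = 1
Pile A: G(25) = 1.
Pile B: G(14) = 1.
Combined Grundy value = 1 ⊕ 1 = 0.

0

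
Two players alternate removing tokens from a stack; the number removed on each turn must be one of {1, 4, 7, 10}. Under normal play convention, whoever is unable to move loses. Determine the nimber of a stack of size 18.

n :  0  1  2  3  4  5  6  7  8  9 10 11 12 13 14 15 16 17 18
G :  0  1  0  1  2  0  1  2  0  1  2  0  1  0  1  2  0  1  2

2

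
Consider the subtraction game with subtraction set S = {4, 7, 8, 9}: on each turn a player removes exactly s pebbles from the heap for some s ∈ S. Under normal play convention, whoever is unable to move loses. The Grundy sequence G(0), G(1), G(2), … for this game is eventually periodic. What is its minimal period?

n :  0  1  2  3  4  5  6  7  8  9 10 11 12 13 14 15 16 17 18 19 20 21 22 23 24 25 26 27
G :  0  0  0  0  1  1  1  1  2  2  2  2  3  0  0  0  0  1  1  1  1  2  2  2  2  3  0  0
G(n+13) = G(n) holds for n = 0,…,8 (a full window of length max(S) = 9), so the sequence is purely periodic with period 13.

13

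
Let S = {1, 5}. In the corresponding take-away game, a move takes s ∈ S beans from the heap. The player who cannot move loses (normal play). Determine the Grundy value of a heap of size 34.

0

G(0) = 0
G(1) = mex{0} = 1
G(2) = mex{1} = 0
G(3) = mex{0} = 1
G(4) = mex{1} = 0
G(5) = mex{0,0} = 1
G(6) = mex{1,1} = 0
G(7) = mex{0,0} = 1
G(8) = mex{1,1} = 0
G(9) = mex{0,0} = 1
G(10) = mex{1,1} = 0
G(11) = mex{0,0} = 1
G(12) = mex{1,1} = 0
G(13) = mex{0,0} = 1
G(14) = mex{1,1} = 0
G(15) = mex{0,0} = 1
G(16) = mex{1,1} = 0
G(17) = mex{0,0} = 1
G(18) = mex{1,1} = 0
G(19) = mex{0,0} = 1
G(20) = mex{1,1} = 0
G(21) = mex{0,0} = 1
G(22) = mex{1,1} = 0
G(23) = mex{0,0} = 1
G(24) = mex{1,1} = 0
G(25) = mex{0,0} = 1
G(26) = mex{1,1} = 0
G(27) = mex{0,0} = 1
G(28) = mex{1,1} = 0
G(29) = mex{0,0} = 1
G(30) = mex{1,1} = 0
G(31) = mex{0,0} = 1
G(32) = mex{1,1} = 0
G(33) = mex{0,0} = 1
G(34) = mex{1,1} = 0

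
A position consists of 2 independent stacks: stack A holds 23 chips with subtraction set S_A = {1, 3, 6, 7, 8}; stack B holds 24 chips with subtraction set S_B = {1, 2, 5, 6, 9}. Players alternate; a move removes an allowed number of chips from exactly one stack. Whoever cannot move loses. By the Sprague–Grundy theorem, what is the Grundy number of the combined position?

2

Stack A, S = {1, 3, 6, 7, 8}:
n :  0  1  2  3  4  5  6  7  8  9 10 11 12 13 14 15 16 17 18 19 20 21 22 23
G :  0  1  0  1  0  1  2  3  2  3  2  3  4  0  1  0  1  0  1  2  3  2  3  2
G_A(23) = 2.
Stack B, S = {1, 2, 5, 6, 9}:
n :  0  1  2  3  4  5  6  7  8  9 10 11 12 13 14 15 16 17 18 19 20 21 22 23 24
G :  0  1  2  0  1  2  3  0  1  2  0  1  2  3  0  1  2  0  1  2  3  0  1  2  0
G_B(24) = 0.
Combined Grundy value = 2 ⊕ 0 = 2.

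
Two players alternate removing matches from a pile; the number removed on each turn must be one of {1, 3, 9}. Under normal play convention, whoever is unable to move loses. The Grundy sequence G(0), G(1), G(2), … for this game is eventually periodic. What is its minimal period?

G(0) = 0
G(1) = mex{0} = 1
G(2) = mex{1} = 0
G(3) = mex{0,0} = 1
G(4) = mex{1,1} = 0
G(5) = mex{0,0} = 1
G(6) = mex{1,1} = 0
G(7) = mex{0,0} = 1
G(8) = mex{1,1} = 0
G(9) = mex{0,0,0} = 1
G(10) = mex{1,1,1} = 0
G(11) = mex{0,0,0} = 1
G(12) = mex{1,1,1} = 0
G(13) = mex{0,0,0} = 1
G(14) = mex{1,1,1} = 0
G(n+2) = G(n) holds for n = 0,…,8 (a full window of length max(S) = 9), so the sequence is purely periodic with period 2.

2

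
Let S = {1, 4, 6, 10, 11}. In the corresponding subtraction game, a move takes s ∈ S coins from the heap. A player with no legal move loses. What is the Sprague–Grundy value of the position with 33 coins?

G(0) = 0
G(1) = mex{0} = 1
G(2) = mex{1} = 0
G(3) = mex{0} = 1
G(4) = mex{1,0} = 2
G(5) = mex{2,1} = 0
G(6) = mex{0,0,0} = 1
G(7) = mex{1,1,1} = 0
G(8) = mex{0,2,0} = 1
G(9) = mex{1,0,1} = 2
G(10) = mex{2,1,2,0} = 3
G(11) = mex{3,0,0,1,0} = 2
G(12) = mex{2,1,1,0,1} = 3
G(13) = mex{3,2,0,1,0} = 4
G(14) = mex{4,3,1,2,1} = 0
G(15) = mex{0,2,2,0,2} = 1
G(16) = mex{1,3,3,1,0} = 2
G(17) = mex{2,4,2,0,1} = 3
G(18) = mex{3,0,3,1,0} = 2
G(19) = mex{2,1,4,2,1} = 0
G(20) = mex{0,2,0,3,2} = 1
G(21) = mex{1,3,1,2,3} = 0
G(22) = mex{0,2,2,3,2} = 1
G(23) = mex{1,0,3,4,3} = 2
G(24) = mex{2,1,2,0,4} = 3
G(25) = mex{3,0,0,1,0} = 2
G(26) = mex{2,1,1,2,1} = 0
G(27) = mex{0,2,0,3,2} = 1
G(28) = mex{1,3,1,2,3} = 0
G(29) = mex{0,2,2,0,2} = 1
G(30) = mex{1,0,3,1,0} = 2
G(31) = mex{2,1,2,0,1} = 3
G(32) = mex{3,0,0,1,0} = 2
G(33) = mex{2,1,1,2,1} = 0

0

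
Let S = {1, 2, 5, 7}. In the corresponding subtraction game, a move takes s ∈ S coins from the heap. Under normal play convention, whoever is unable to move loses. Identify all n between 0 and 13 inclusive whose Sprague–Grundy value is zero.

G(0) = 0
G(1) = mex{0} = 1
G(2) = mex{1,0} = 2
G(3) = mex{2,1} = 0
G(4) = mex{0,2} = 1
G(5) = mex{1,0,0} = 2
G(6) = mex{2,1,1} = 0
G(7) = mex{0,2,2,0} = 1
G(8) = mex{1,0,0,1} = 2
G(9) = mex{2,1,1,2} = 0
G(10) = mex{0,2,2,0} = 1
G(11) = mex{1,0,0,1} = 2
G(12) = mex{2,1,1,2} = 0
G(13) = mex{0,2,2,0} = 1
P-positions are exactly the n with G(n) = 0.

0, 3, 6, 9, 12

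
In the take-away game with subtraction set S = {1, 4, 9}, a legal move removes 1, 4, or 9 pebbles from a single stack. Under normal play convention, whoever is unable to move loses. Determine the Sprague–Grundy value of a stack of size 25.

0

G(0) = 0
G(1) = mex{0} = 1
G(2) = mex{1} = 0
G(3) = mex{0} = 1
G(4) = mex{1,0} = 2
G(5) = mex{2,1} = 0
G(6) = mex{0,0} = 1
G(7) = mex{1,1} = 0
G(8) = mex{0,2} = 1
G(9) = mex{1,0,0} = 2
G(10) = mex{2,1,1} = 0
G(11) = mex{0,0,0} = 1
G(12) = mex{1,1,1} = 0
G(13) = mex{0,2,2} = 1
G(14) = mex{1,0,0} = 2
G(15) = mex{2,1,1} = 0
G(16) = mex{0,0,0} = 1
G(17) = mex{1,1,1} = 0
G(18) = mex{0,2,2} = 1
G(19) = mex{1,0,0} = 2
G(20) = mex{2,1,1} = 0
G(21) = mex{0,0,0} = 1
G(22) = mex{1,1,1} = 0
G(23) = mex{0,2,2} = 1
G(24) = mex{1,0,0} = 2
G(25) = mex{2,1,1} = 0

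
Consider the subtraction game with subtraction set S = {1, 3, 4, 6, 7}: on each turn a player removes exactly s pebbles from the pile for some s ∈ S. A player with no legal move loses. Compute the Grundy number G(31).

G(0) = 0
G(1) = mex{0} = 1
G(2) = mex{1} = 0
G(3) = mex{0,0} = 1
G(4) = mex{1,1,0} = 2
G(5) = mex{2,0,1} = 3
G(6) = mex{3,1,0,0} = 2
G(7) = mex{2,2,1,1,0} = 3
G(8) = mex{3,3,2,0,1} = 4
G(9) = mex{4,2,3,1,0} = 5
G(10) = mex{5,3,2,2,1} = 0
G(11) = mex{0,4,3,3,2} = 1
G(12) = mex{1,5,4,2,3} = 0
G(13) = mex{0,0,5,3,2} = 1
G(14) = mex{1,1,0,4,3} = 2
G(15) = mex{2,0,1,5,4} = 3
G(16) = mex{3,1,0,0,5} = 2
G(17) = mex{2,2,1,1,0} = 3
G(18) = mex{3,3,2,0,1} = 4
G(19) = mex{4,2,3,1,0} = 5
G(20) = mex{5,3,2,2,1} = 0
G(21) = mex{0,4,3,3,2} = 1
G(22) = mex{1,5,4,2,3} = 0
G(23) = mex{0,0,5,3,2} = 1
G(24) = mex{1,1,0,4,3} = 2
G(25) = mex{2,0,1,5,4} = 3
G(26) = mex{3,1,0,0,5} = 2
G(27) = mex{2,2,1,1,0} = 3
G(28) = mex{3,3,2,0,1} = 4
G(29) = mex{4,2,3,1,0} = 5
G(30) = mex{5,3,2,2,1} = 0
G(31) = mex{0,4,3,3,2} = 1

1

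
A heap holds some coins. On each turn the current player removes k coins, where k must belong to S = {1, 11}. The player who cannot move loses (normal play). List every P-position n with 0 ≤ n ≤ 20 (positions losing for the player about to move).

G(0) = 0
G(1) = mex{0} = 1
G(2) = mex{1} = 0
G(3) = mex{0} = 1
G(4) = mex{1} = 0
G(5) = mex{0} = 1
G(6) = mex{1} = 0
G(7) = mex{0} = 1
G(8) = mex{1} = 0
G(9) = mex{0} = 1
G(10) = mex{1} = 0
G(11) = mex{0,0} = 1
G(12) = mex{1,1} = 0
G(13) = mex{0,0} = 1
G(14) = mex{1,1} = 0
G(15) = mex{0,0} = 1
G(16) = mex{1,1} = 0
G(17) = mex{0,0} = 1
G(18) = mex{1,1} = 0
G(19) = mex{0,0} = 1
G(20) = mex{1,1} = 0
P-positions are exactly the n with G(n) = 0.

0, 2, 4, 6, 8, 10, 12, 14, 16, 18, 20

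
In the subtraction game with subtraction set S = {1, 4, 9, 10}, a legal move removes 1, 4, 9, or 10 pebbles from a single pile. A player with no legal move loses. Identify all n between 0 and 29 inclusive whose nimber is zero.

0, 2, 5, 7, 13, 18, 20, 25

n :  0  1  2  3  4  5  6  7  8  9 10 11 12 13 14 15 16 17 18 19 20 21 22 23 24 25 26 27 28 29
G :  0  1  0  1  2  0  1  0  1  2  3  2  3  0  1  3  2  3  0  1  0  1  2  3  2  0  1  2  3  2
P-positions are exactly the n with G(n) = 0.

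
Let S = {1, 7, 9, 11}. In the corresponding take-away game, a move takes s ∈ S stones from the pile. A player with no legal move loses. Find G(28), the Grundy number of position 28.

n :  0  1  2  3  4  5  6  7  8  9 10 11 12 13 14 15 16 17 18 19 20 21 22 23 24 25 26 27 28
G :  0  1  0  1  0  1  0  1  0  1  0  1  0  1  0  1  0  1  0  1  0  1  0  1  0  1  0  1  0

0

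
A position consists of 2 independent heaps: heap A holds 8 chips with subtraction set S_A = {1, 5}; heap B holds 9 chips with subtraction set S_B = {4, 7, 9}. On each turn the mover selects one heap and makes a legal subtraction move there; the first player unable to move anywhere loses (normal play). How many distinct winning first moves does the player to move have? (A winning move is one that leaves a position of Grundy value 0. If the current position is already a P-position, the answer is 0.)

2

Heap A, S = {1, 5}:
G(0) = 0
G(1) = mex{0} = 1
G(2) = mex{1} = 0
G(3) = mex{0} = 1
G(4) = mex{1} = 0
G(5) = mex{0,0} = 1
G(6) = mex{1,1} = 0
G(7) = mex{0,0} = 1
G(8) = mex{1,1} = 0
G_A(8) = 0.
Heap B, S = {4, 7, 9}:
G(0) = 0
G(1) = mex{} = 0
G(2) = mex{} = 0
G(3) = mex{} = 0
G(4) = mex{0} = 1
G(5) = mex{0} = 1
G(6) = mex{0} = 1
G(7) = mex{0,0} = 1
G(8) = mex{1,0} = 2
G(9) = mex{1,0,0} = 2
G_B(9) = 2.
Combined Grundy value = 0 ⊕ 2 = 2.
A winning move leaves total XOR = 0, i.e. changes one component's Grundy value g to g ⊕ X where X is the current total.
Heap A: need g' = 0⊕2 = 2. Options: 8−1→G=1, 8−5→G=1. Hits: 0.
Heap B: need g' = 2⊕2 = 0. Options: 9−4→G=1, 9−7→G=0, 9−9→G=0. Hits: 2.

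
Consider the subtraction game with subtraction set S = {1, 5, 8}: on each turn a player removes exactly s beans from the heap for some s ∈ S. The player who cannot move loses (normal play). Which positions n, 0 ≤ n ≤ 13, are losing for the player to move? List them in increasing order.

n :  0  1  2  3  4  5  6  7  8  9 10 11 12 13
G :  0  1  0  1  0  1  0  1  2  3  2  3  2  0
P-positions are exactly the n with G(n) = 0.

0, 2, 4, 6, 13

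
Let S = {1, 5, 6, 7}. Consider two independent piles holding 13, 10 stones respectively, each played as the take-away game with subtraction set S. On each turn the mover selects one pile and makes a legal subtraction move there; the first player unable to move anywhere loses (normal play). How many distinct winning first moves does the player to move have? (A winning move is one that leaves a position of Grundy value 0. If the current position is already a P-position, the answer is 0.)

All piles use S = {1, 5, 6, 7}:
G(0) = 0
G(1) = mex{0} = 1
G(2) = mex{1} = 0
G(3) = mex{0} = 1
G(4) = mex{1} = 0
G(5) = mex{0,0} = 1
G(6) = mex{1,1,0} = 2
G(7) = mex{2,0,1,0} = 3
G(8) = mex{3,1,0,1} = 2
G(9) = mex{2,0,1,0} = 3
G(10) = mex{3,1,0,1} = 2
G(11) = mex{2,2,1,0} = 3
G(12) = mex{3,3,2,1} = 0
G(13) = mex{0,2,3,2} = 1
Pile A: G(13) = 1.
Pile B: G(10) = 2.
Combined Grundy value = 1 ⊕ 2 = 3.
A winning move leaves total XOR = 0, i.e. changes one component's Grundy value g to g ⊕ X where X is the current total.
Pile A: need g' = 1⊕3 = 2. Options: 13−1→G=0, 13−5→G=2, 13−6→G=3, 13−7→G=2. Hits: 2.
Pile B: need g' = 2⊕3 = 1. Options: 10−1→G=3, 10−5→G=1, 10−6→G=0, 10−7→G=1. Hits: 2.

4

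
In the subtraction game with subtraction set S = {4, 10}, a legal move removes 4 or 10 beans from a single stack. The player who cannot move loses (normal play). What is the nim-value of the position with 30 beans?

0

G(0) = 0
G(1) = mex{} = 0
G(2) = mex{} = 0
G(3) = mex{} = 0
G(4) = mex{0} = 1
G(5) = mex{0} = 1
G(6) = mex{0} = 1
G(7) = mex{0} = 1
G(8) = mex{1} = 0
G(9) = mex{1} = 0
G(10) = mex{1,0} = 2
G(11) = mex{1,0} = 2
G(12) = mex{0,0} = 1
G(13) = mex{0,0} = 1
G(14) = mex{2,1} = 0
G(15) = mex{2,1} = 0
G(16) = mex{1,1} = 0
G(17) = mex{1,1} = 0
G(18) = mex{0,0} = 1
G(19) = mex{0,0} = 1
G(20) = mex{0,2} = 1
G(21) = mex{0,2} = 1
G(22) = mex{1,1} = 0
G(23) = mex{1,1} = 0
G(24) = mex{1,0} = 2
G(25) = mex{1,0} = 2
G(26) = mex{0,0} = 1
G(27) = mex{0,0} = 1
G(28) = mex{2,1} = 0
G(29) = mex{2,1} = 0
G(30) = mex{1,1} = 0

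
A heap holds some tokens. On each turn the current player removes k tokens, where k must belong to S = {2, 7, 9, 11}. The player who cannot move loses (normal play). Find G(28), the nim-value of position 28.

3

n :  0  1  2  3  4  5  6  7  8  9 10 11 12 13 14 15 16 17 18 19 20 21 22 23 24 25 26 27 28
G :  0  0  1  1  0  0  1  1  2  2  3  3  2  2  3  3  4  0  0  1  1  0  0  1  1  2  2  3  3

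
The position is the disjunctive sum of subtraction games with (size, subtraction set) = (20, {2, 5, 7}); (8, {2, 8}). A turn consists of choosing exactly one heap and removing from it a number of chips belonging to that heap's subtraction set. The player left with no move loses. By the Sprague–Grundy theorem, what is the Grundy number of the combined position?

1

Heap A, S = {2, 5, 7}:
G(0) = 0
G(1) = mex{} = 0
G(2) = mex{0} = 1
G(3) = mex{0} = 1
G(4) = mex{1} = 0
G(5) = mex{1,0} = 2
G(6) = mex{0,0} = 1
G(7) = mex{2,1,0} = 3
G(8) = mex{1,1,0} = 2
G(9) = mex{3,0,1} = 2
G(10) = mex{2,2,1} = 0
G(11) = mex{2,1,0} = 3
G(12) = mex{0,3,2} = 1
G(13) = mex{3,2,1} = 0
G(14) = mex{1,2,3} = 0
G(15) = mex{0,0,2} = 1
G(16) = mex{0,3,2} = 1
G(17) = mex{1,1,0} = 2
G(18) = mex{1,0,3} = 2
G(19) = mex{2,0,1} = 3
G(20) = mex{2,1,0} = 3
G_A(20) = 3.
Heap B, S = {2, 8}:
n : 0 1 2 3 4 5 6 7 8
G : 0 0 1 1 0 0 1 1 2
G_B(8) = 2.
Combined Grundy value = 3 ⊕ 2 = 1.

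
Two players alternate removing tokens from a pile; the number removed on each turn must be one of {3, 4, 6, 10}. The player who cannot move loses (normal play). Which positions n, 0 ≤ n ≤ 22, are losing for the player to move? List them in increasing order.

n :  0  1  2  3  4  5  6  7  8  9 10 11 12 13 14 15 16 17 18 19 20 21 22
G :  0  0  0  1  1  1  2  2  2  0  3  3  1  4  0  2  0  1  3  1  2  0  2
P-positions are exactly the n with G(n) = 0.

0, 1, 2, 9, 14, 16, 21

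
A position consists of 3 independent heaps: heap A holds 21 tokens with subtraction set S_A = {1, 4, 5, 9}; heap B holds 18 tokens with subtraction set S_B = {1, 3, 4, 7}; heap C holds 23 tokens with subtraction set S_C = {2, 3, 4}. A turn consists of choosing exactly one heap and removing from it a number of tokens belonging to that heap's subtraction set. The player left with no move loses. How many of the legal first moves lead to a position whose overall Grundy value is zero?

Heap A, S = {1, 4, 5, 9}:
n :  0  1  2  3  4  5  6  7  8  9 10 11 12 13 14 15 16 17 18 19 20 21
G :  0  1  0  1  2  3  2  3  0  1  0  1  2  3  2  3  0  1  0  1  2  3
G_A(21) = 3.
Heap B, S = {1, 3, 4, 7}:
n :  0  1  2  3  4  5  6  7  8  9 10 11 12 13 14 15 16 17 18
G :  0  1  0  1  2  3  2  3  0  1  0  1  2  3  2  3  0  1  0
G_B(18) = 0.
Heap C, S = {2, 3, 4}:
n :  0  1  2  3  4  5  6  7  8  9 10 11 12 13 14 15 16 17 18 19 20 21 22 23
G :  0  0  1  1  2  2  0  0  1  1  2  2  0  0  1  1  2  2  0  0  1  1  2  2
G_C(23) = 2.
Combined Grundy value = 3 ⊕ 0 ⊕ 2 = 1.
A winning move leaves total XOR = 0, i.e. changes one component's Grundy value g to g ⊕ X where X is the current total.
Heap A: need g' = 3⊕1 = 2. Options: 21−1→G=2, 21−4→G=1, 21−5→G=0, 21−9→G=2. Hits: 2.
Heap B: need g' = 0⊕1 = 1. Options: 18−1→G=1, 18−3→G=3, 18−4→G=2, 18−7→G=1. Hits: 2.
Heap C: need g' = 2⊕1 = 3. Options: 23−2→G=1, 23−3→G=1, 23−4→G=0. Hits: 0.

4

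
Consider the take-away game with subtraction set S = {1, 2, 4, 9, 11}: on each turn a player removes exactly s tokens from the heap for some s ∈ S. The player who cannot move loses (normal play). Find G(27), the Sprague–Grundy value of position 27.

1

n :  0  1  2  3  4  5  6  7  8  9 10 11 12 13 14 15 16 17 18 19 20 21 22 23 24 25 26 27
G :  0  1  2  0  1  2  0  1  2  3  4  5  3  0  1  2  0  1  2  0  1  2  3  4  5  3  0  1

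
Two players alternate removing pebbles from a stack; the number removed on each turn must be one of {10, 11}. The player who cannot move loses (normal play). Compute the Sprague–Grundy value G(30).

0

n :  0  1  2  3  4  5  6  7  8  9 10 11 12 13 14 15 16 17 18 19 20 21 22 23 24 25 26 27 28 29 30
G :  0  0  0  0  0  0  0  0  0  0  1  1  1  1  1  1  1  1  1  1  2  0  0  0  0  0  0  0  0  0  0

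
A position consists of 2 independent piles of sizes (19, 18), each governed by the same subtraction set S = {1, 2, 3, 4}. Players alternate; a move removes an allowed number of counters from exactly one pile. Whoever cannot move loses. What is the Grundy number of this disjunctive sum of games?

7

All piles use S = {1, 2, 3, 4}:
n :  0  1  2  3  4  5  6  7  8  9 10 11 12 13 14 15 16 17 18 19
G :  0  1  2  3  4  0  1  2  3  4  0  1  2  3  4  0  1  2  3  4
Pile A: G(19) = 4.
Pile B: G(18) = 3.
Combined Grundy value = 4 ⊕ 3 = 7.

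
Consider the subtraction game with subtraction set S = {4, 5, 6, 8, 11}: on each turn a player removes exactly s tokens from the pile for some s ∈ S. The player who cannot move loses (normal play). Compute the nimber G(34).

1

G(0) = 0
G(1) = mex{} = 0
G(2) = mex{} = 0
G(3) = mex{} = 0
G(4) = mex{0} = 1
G(5) = mex{0,0} = 1
G(6) = mex{0,0,0} = 1
G(7) = mex{0,0,0} = 1
G(8) = mex{1,0,0,0} = 2
G(9) = mex{1,1,0,0} = 2
G(10) = mex{1,1,1,0} = 2
G(11) = mex{1,1,1,0,0} = 2
G(12) = mex{2,1,1,1,0} = 3
G(13) = mex{2,2,1,1,0} = 3
G(14) = mex{2,2,2,1,0} = 3
G(15) = mex{2,2,2,1,1} = 0
G(16) = mex{3,2,2,2,1} = 0
G(17) = mex{3,3,2,2,1} = 0
G(18) = mex{3,3,3,2,1} = 0
G(19) = mex{0,3,3,2,2} = 1
G(20) = mex{0,0,3,3,2} = 1
G(21) = mex{0,0,0,3,2} = 1
G(22) = mex{0,0,0,3,2} = 1
G(23) = mex{1,0,0,0,3} = 2
G(24) = mex{1,1,0,0,3} = 2
G(25) = mex{1,1,1,0,3} = 2
G(26) = mex{1,1,1,0,0} = 2
G(27) = mex{2,1,1,1,0} = 3
G(28) = mex{2,2,1,1,0} = 3
G(29) = mex{2,2,2,1,0} = 3
G(30) = mex{2,2,2,1,1} = 0
G(31) = mex{3,2,2,2,1} = 0
G(32) = mex{3,3,2,2,1} = 0
G(33) = mex{3,3,3,2,1} = 0
G(34) = mex{0,3,3,2,2} = 1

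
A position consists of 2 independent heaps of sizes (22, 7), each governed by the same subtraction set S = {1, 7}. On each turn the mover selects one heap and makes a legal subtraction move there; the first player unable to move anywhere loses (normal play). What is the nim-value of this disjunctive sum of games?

1

All heaps use S = {1, 7}:
G(0) = 0
G(1) = mex{0} = 1
G(2) = mex{1} = 0
G(3) = mex{0} = 1
G(4) = mex{1} = 0
G(5) = mex{0} = 1
G(6) = mex{1} = 0
G(7) = mex{0,0} = 1
G(8) = mex{1,1} = 0
G(9) = mex{0,0} = 1
G(10) = mex{1,1} = 0
G(11) = mex{0,0} = 1
G(12) = mex{1,1} = 0
G(13) = mex{0,0} = 1
G(14) = mex{1,1} = 0
G(15) = mex{0,0} = 1
G(16) = mex{1,1} = 0
G(17) = mex{0,0} = 1
G(18) = mex{1,1} = 0
G(19) = mex{0,0} = 1
G(20) = mex{1,1} = 0
G(21) = mex{0,0} = 1
G(22) = mex{1,1} = 0
Heap A: G(22) = 0.
Heap B: G(7) = 1.
Combined Grundy value = 0 ⊕ 1 = 1.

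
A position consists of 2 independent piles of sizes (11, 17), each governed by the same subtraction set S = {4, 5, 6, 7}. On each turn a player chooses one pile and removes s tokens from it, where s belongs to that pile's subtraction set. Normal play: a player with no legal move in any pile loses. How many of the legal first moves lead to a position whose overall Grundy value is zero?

7

All piles use S = {4, 5, 6, 7}:
n :  0  1  2  3  4  5  6  7  8  9 10 11 12 13 14 15 16 17
G :  0  0  0  0  1  1  1  1  2  2  2  0  0  0  0  1  1  1
Pile A: G(11) = 0.
Pile B: G(17) = 1.
Combined Grundy value = 0 ⊕ 1 = 1.
A winning move leaves total XOR = 0, i.e. changes one component's Grundy value g to g ⊕ X where X is the current total.
Pile A: need g' = 0⊕1 = 1. Options: 11−4→G=1, 11−5→G=1, 11−6→G=1, 11−7→G=1. Hits: 4.
Pile B: need g' = 1⊕1 = 0. Options: 17−4→G=0, 17−5→G=0, 17−6→G=0, 17−7→G=2. Hits: 3.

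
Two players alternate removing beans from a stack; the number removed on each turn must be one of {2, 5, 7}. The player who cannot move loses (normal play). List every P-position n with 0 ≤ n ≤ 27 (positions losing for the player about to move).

n :  0  1  2  3  4  5  6  7  8  9 10 11 12 13 14 15 16 17 18 19 20 21 22 23 24 25 26 27
G :  0  0  1  1  0  2  1  3  2  2  0  3  1  0  0  1  1  2  2  3  3  2  0  0  1  1  0  2
P-positions are exactly the n with G(n) = 0.

0, 1, 4, 10, 13, 14, 22, 23, 26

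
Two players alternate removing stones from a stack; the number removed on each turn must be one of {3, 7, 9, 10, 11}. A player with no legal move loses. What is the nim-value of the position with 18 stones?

n :  0  1  2  3  4  5  6  7  8  9 10 11 12 13 14 15 16 17 18
G :  0  0  0  1  1  1  0  2  2  1  3  3  2  2  0  3  3  1  0

0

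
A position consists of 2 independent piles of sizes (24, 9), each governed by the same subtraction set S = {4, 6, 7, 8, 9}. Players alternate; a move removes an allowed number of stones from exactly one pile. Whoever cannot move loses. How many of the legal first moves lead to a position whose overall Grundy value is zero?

All piles use S = {4, 6, 7, 8, 9}:
n :  0  1  2  3  4  5  6  7  8  9 10 11 12 13 14 15 16 17 18 19 20 21 22 23 24
G :  0  0  0  0  1  1  1  1  2  2  2  2  3  0  0  0  0  1  1  1  1  2  2  2  2
Pile A: G(24) = 2.
Pile B: G(9) = 2.
Combined Grundy value = 2 ⊕ 2 = 0.
A winning move leaves total XOR = 0, i.e. changes one component's Grundy value g to g ⊕ X where X is the current total.
Pile A: target g' = 2⊕0 = 2, but every legal move changes the Grundy value (mex property), so 0 moves.
Pile B: target g' = 2⊕0 = 2, but every legal move changes the Grundy value (mex property), so 0 moves.

0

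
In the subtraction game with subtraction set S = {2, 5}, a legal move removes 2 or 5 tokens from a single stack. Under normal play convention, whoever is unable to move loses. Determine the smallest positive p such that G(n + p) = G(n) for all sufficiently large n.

7

n :  0  1  2  3  4  5  6  7  8  9 10 11 12 13 14 15
G :  0  0  1  1  0  2  1  0  0  1  1  0  2  1  0  0
G(n+7) = G(n) holds for n = 0,…,4 (a full window of length max(S) = 5), so the sequence is purely periodic with period 7.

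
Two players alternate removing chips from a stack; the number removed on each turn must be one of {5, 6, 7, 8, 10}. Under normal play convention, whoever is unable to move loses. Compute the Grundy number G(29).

2

G(0) = 0
G(1) = mex{} = 0
G(2) = mex{} = 0
G(3) = mex{} = 0
G(4) = mex{} = 0
G(5) = mex{0} = 1
G(6) = mex{0,0} = 1
G(7) = mex{0,0,0} = 1
G(8) = mex{0,0,0,0} = 1
G(9) = mex{0,0,0,0} = 1
G(10) = mex{1,0,0,0,0} = 2
G(11) = mex{1,1,0,0,0} = 2
G(12) = mex{1,1,1,0,0} = 2
G(13) = mex{1,1,1,1,0} = 2
G(14) = mex{1,1,1,1,0} = 2
G(15) = mex{2,1,1,1,1} = 0
G(16) = mex{2,2,1,1,1} = 0
G(17) = mex{2,2,2,1,1} = 0
G(18) = mex{2,2,2,2,1} = 0
G(19) = mex{2,2,2,2,1} = 0
G(20) = mex{0,2,2,2,2} = 1
G(21) = mex{0,0,2,2,2} = 1
G(22) = mex{0,0,0,2,2} = 1
G(23) = mex{0,0,0,0,2} = 1
G(24) = mex{0,0,0,0,2} = 1
G(25) = mex{1,0,0,0,0} = 2
G(26) = mex{1,1,0,0,0} = 2
G(27) = mex{1,1,1,0,0} = 2
G(28) = mex{1,1,1,1,0} = 2
G(29) = mex{1,1,1,1,0} = 2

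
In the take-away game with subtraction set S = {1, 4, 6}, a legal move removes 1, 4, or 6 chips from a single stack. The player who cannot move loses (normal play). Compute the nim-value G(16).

1

G(0) = 0
G(1) = mex{0} = 1
G(2) = mex{1} = 0
G(3) = mex{0} = 1
G(4) = mex{1,0} = 2
G(5) = mex{2,1} = 0
G(6) = mex{0,0,0} = 1
G(7) = mex{1,1,1} = 0
G(8) = mex{0,2,0} = 1
G(9) = mex{1,0,1} = 2
G(10) = mex{2,1,2} = 0
G(11) = mex{0,0,0} = 1
G(12) = mex{1,1,1} = 0
G(13) = mex{0,2,0} = 1
G(14) = mex{1,0,1} = 2
G(15) = mex{2,1,2} = 0
G(16) = mex{0,0,0} = 1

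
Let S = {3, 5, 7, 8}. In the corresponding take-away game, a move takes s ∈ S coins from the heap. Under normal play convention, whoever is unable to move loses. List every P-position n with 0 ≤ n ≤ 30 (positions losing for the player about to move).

0, 1, 2, 11, 12, 13, 22, 23, 24

G(0) = 0
G(1) = mex{} = 0
G(2) = mex{} = 0
G(3) = mex{0} = 1
G(4) = mex{0} = 1
G(5) = mex{0,0} = 1
G(6) = mex{1,0} = 2
G(7) = mex{1,0,0} = 2
G(8) = mex{1,1,0,0} = 2
G(9) = mex{2,1,0,0} = 3
G(10) = mex{2,1,1,0} = 3
G(11) = mex{2,2,1,1} = 0
G(12) = mex{3,2,1,1} = 0
G(13) = mex{3,2,2,1} = 0
G(14) = mex{0,3,2,2} = 1
G(15) = mex{0,3,2,2} = 1
G(16) = mex{0,0,3,2} = 1
G(17) = mex{1,0,3,3} = 2
G(18) = mex{1,0,0,3} = 2
G(19) = mex{1,1,0,0} = 2
G(20) = mex{2,1,0,0} = 3
G(21) = mex{2,1,1,0} = 3
G(22) = mex{2,2,1,1} = 0
G(23) = mex{3,2,1,1} = 0
G(24) = mex{3,2,2,1} = 0
G(25) = mex{0,3,2,2} = 1
G(26) = mex{0,3,2,2} = 1
G(27) = mex{0,0,3,2} = 1
G(28) = mex{1,0,3,3} = 2
G(29) = mex{1,0,0,3} = 2
G(30) = mex{1,1,0,0} = 2
P-positions are exactly the n with G(n) = 0.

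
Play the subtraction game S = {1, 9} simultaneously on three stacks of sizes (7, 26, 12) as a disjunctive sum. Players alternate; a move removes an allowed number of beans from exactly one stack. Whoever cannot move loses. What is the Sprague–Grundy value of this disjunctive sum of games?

All stacks use S = {1, 9}:
n :  0  1  2  3  4  5  6  7  8  9 10 11 12 13 14 15 16 17 18 19 20 21 22 23 24 25 26
G :  0  1  0  1  0  1  0  1  0  1  0  1  0  1  0  1  0  1  0  1  0  1  0  1  0  1  0
Stack A: G(7) = 1.
Stack B: G(26) = 0.
Stack C: G(12) = 0.
Combined Grundy value = 1 ⊕ 0 ⊕ 0 = 1.

1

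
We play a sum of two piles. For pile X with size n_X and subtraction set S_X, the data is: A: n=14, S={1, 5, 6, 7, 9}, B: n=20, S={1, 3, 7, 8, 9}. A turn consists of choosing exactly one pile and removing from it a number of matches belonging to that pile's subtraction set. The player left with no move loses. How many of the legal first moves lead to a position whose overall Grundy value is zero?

Pile A, S = {1, 5, 6, 7, 9}:
G(0) = 0
G(1) = mex{0} = 1
G(2) = mex{1} = 0
G(3) = mex{0} = 1
G(4) = mex{1} = 0
G(5) = mex{0,0} = 1
G(6) = mex{1,1,0} = 2
G(7) = mex{2,0,1,0} = 3
G(8) = mex{3,1,0,1} = 2
G(9) = mex{2,0,1,0,0} = 3
G(10) = mex{3,1,0,1,1} = 2
G(11) = mex{2,2,1,0,0} = 3
G(12) = mex{3,3,2,1,1} = 0
G(13) = mex{0,2,3,2,0} = 1
G(14) = mex{1,3,2,3,1} = 0
G_A(14) = 0.
Pile B, S = {1, 3, 7, 8, 9}:
n :  0  1  2  3  4  5  6  7  8  9 10 11 12 13 14 15 16 17 18 19 20
G :  0  1  0  1  0  1  0  1  2  3  2  3  2  3  2  3  0  1  0  1  0
G_B(20) = 0.
Combined Grundy value = 0 ⊕ 0 = 0.
A winning move leaves total XOR = 0, i.e. changes one component's Grundy value g to g ⊕ X where X is the current total.
Pile A: target g' = 0⊕0 = 0, but every legal move changes the Grundy value (mex property), so 0 moves.
Pile B: target g' = 0⊕0 = 0, but every legal move changes the Grundy value (mex property), so 0 moves.

0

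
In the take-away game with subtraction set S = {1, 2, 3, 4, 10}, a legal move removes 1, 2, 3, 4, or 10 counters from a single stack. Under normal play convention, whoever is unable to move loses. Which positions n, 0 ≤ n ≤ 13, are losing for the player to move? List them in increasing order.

n :  0  1  2  3  4  5  6  7  8  9 10 11 12 13
G :  0  1  2  3  4  0  1  2  3  4  5  0  1  2
P-positions are exactly the n with G(n) = 0.

0, 5, 11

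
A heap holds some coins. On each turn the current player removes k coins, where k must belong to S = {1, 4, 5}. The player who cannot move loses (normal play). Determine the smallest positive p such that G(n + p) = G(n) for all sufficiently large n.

G(0) = 0
G(1) = mex{0} = 1
G(2) = mex{1} = 0
G(3) = mex{0} = 1
G(4) = mex{1,0} = 2
G(5) = mex{2,1,0} = 3
G(6) = mex{3,0,1} = 2
G(7) = mex{2,1,0} = 3
G(8) = mex{3,2,1} = 0
G(9) = mex{0,3,2} = 1
G(10) = mex{1,2,3} = 0
G(11) = mex{0,3,2} = 1
G(12) = mex{1,0,3} = 2
G(13) = mex{2,1,0} = 3
G(14) = mex{3,0,1} = 2
G(15) = mex{2,1,0} = 3
G(16) = mex{3,2,1} = 0
G(17) = mex{0,3,2} = 1
G(n+8) = G(n) holds for n = 0,…,4 (a full window of length max(S) = 5), so the sequence is purely periodic with period 8.

8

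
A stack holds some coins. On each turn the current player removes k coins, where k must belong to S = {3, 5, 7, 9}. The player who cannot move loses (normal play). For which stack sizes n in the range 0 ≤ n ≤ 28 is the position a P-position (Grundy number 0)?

n :  0  1  2  3  4  5  6  7  8  9 10 11 12 13 14 15 16 17 18 19 20 21 22 23 24 25 26 27 28
G :  0  0  0  1  1  1  2  2  2  3  3  3  0  0  0  1  1  1  2  2  2  3  3  3  0  0  0  1  1
P-positions are exactly the n with G(n) = 0.

0, 1, 2, 12, 13, 14, 24, 25, 26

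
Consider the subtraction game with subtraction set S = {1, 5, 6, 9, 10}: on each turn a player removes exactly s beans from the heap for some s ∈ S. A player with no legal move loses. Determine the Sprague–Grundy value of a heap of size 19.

n :  0  1  2  3  4  5  6  7  8  9 10 11 12 13 14 15 16 17 18 19
G :  0  1  0  1  0  1  2  3  2  3  2  3  4  5  4  0  1  0  1  0

0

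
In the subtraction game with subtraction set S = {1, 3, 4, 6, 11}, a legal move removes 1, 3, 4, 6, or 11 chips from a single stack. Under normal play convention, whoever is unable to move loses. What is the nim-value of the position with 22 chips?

G(0) = 0
G(1) = mex{0} = 1
G(2) = mex{1} = 0
G(3) = mex{0,0} = 1
G(4) = mex{1,1,0} = 2
G(5) = mex{2,0,1} = 3
G(6) = mex{3,1,0,0} = 2
G(7) = mex{2,2,1,1} = 0
G(8) = mex{0,3,2,0} = 1
G(9) = mex{1,2,3,1} = 0
G(10) = mex{0,0,2,2} = 1
G(11) = mex{1,1,0,3,0} = 2
G(12) = mex{2,0,1,2,1} = 3
G(13) = mex{3,1,0,0,0} = 2
G(14) = mex{2,2,1,1,1} = 0
G(15) = mex{0,3,2,0,2} = 1
G(16) = mex{1,2,3,1,3} = 0
G(17) = mex{0,0,2,2,2} = 1
G(18) = mex{1,1,0,3,0} = 2
G(19) = mex{2,0,1,2,1} = 3
G(20) = mex{3,1,0,0,0} = 2
G(21) = mex{2,2,1,1,1} = 0
G(22) = mex{0,3,2,0,2} = 1

1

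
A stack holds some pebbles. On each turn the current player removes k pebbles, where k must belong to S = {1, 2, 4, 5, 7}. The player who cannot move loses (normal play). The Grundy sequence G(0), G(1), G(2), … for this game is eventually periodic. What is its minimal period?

3

n :  0  1  2  3  4  5  6  7  8  9 10 11 12 13 14
G :  0  1  2  0  1  2  0  1  2  0  1  2  0  1  2
G(n+3) = G(n) holds for n = 0,…,6 (a full window of length max(S) = 7), so the sequence is purely periodic with period 3.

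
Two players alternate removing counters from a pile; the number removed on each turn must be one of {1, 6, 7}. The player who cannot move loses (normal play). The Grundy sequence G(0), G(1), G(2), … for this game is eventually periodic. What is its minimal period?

G(0) = 0
G(1) = mex{0} = 1
G(2) = mex{1} = 0
G(3) = mex{0} = 1
G(4) = mex{1} = 0
G(5) = mex{0} = 1
G(6) = mex{1,0} = 2
G(7) = mex{2,1,0} = 3
G(8) = mex{3,0,1} = 2
G(9) = mex{2,1,0} = 3
G(10) = mex{3,0,1} = 2
G(11) = mex{2,1,0} = 3
G(12) = mex{3,2,1} = 0
G(13) = mex{0,3,2} = 1
G(14) = mex{1,2,3} = 0
G(15) = mex{0,3,2} = 1
G(16) = mex{1,2,3} = 0
G(17) = mex{0,3,2} = 1
G(18) = mex{1,0,3} = 2
G(19) = mex{2,1,0} = 3
G(20) = mex{3,0,1} = 2
G(21) = mex{2,1,0} = 3
G(22) = mex{3,0,1} = 2
G(23) = mex{2,1,0} = 3
G(24) = mex{3,2,1} = 0
G(25) = mex{0,3,2} = 1
G(n+12) = G(n) holds for n = 0,…,6 (a full window of length max(S) = 7), so the sequence is purely periodic with period 12.

12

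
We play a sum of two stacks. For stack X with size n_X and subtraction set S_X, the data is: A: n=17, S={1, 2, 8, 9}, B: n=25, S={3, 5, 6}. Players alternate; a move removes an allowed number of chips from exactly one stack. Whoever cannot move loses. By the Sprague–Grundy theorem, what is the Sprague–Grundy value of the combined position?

Stack A, S = {1, 2, 8, 9}:
G(0) = 0
G(1) = mex{0} = 1
G(2) = mex{1,0} = 2
G(3) = mex{2,1} = 0
G(4) = mex{0,2} = 1
G(5) = mex{1,0} = 2
G(6) = mex{2,1} = 0
G(7) = mex{0,2} = 1
G(8) = mex{1,0,0} = 2
G(9) = mex{2,1,1,0} = 3
G(10) = mex{3,2,2,1} = 0
G(11) = mex{0,3,0,2} = 1
G(12) = mex{1,0,1,0} = 2
G(13) = mex{2,1,2,1} = 0
G(14) = mex{0,2,0,2} = 1
G(15) = mex{1,0,1,0} = 2
G(16) = mex{2,1,2,1} = 0
G(17) = mex{0,2,3,2} = 1
G_A(17) = 1.
Stack B, S = {3, 5, 6}:
n :  0  1  2  3  4  5  6  7  8  9 10 11 12 13 14 15 16 17 18 19 20 21 22 23 24 25
G :  0  0  0  1  1  1  2  2  2  0  0  0  1  1  1  2  2  2  0  0  0  1  1  1  2  2
G_B(25) = 2.
Combined Grundy value = 1 ⊕ 2 = 3.

3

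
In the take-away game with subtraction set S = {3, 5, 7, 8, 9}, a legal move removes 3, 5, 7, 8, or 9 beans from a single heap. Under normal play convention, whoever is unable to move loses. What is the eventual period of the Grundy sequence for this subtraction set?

G(0) = 0
G(1) = mex{} = 0
G(2) = mex{} = 0
G(3) = mex{0} = 1
G(4) = mex{0} = 1
G(5) = mex{0,0} = 1
G(6) = mex{1,0} = 2
G(7) = mex{1,0,0} = 2
G(8) = mex{1,1,0,0} = 2
G(9) = mex{2,1,0,0,0} = 3
G(10) = mex{2,1,1,0,0} = 3
G(11) = mex{2,2,1,1,0} = 3
G(12) = mex{3,2,1,1,1} = 0
G(13) = mex{3,2,2,1,1} = 0
G(14) = mex{3,3,2,2,1} = 0
G(15) = mex{0,3,2,2,2} = 1
G(16) = mex{0,3,3,2,2} = 1
G(17) = mex{0,0,3,3,2} = 1
G(18) = mex{1,0,3,3,3} = 2
G(19) = mex{1,0,0,3,3} = 2
G(20) = mex{1,1,0,0,3} = 2
G(21) = mex{2,1,0,0,0} = 3
G(22) = mex{2,1,1,0,0} = 3
G(23) = mex{2,2,1,1,0} = 3
G(24) = mex{3,2,1,1,1} = 0
G(25) = mex{3,2,2,1,1} = 0
G(n+12) = G(n) holds for n = 0,…,8 (a full window of length max(S) = 9), so the sequence is purely periodic with period 12.

12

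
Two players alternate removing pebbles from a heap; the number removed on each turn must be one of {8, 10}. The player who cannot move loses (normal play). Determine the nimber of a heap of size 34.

n :  0  1  2  3  4  5  6  7  8  9 10 11 12 13 14 15 16 17 18 19 20 21 22 23 24 25 26 27 28 29 30 31 32 33 34
G :  0  0  0  0  0  0  0  0  1  1  1  1  1  1  1  1  2  2  0  0  0  0  0  0  0  0  1  1  1  1  1  1  1  1  2

2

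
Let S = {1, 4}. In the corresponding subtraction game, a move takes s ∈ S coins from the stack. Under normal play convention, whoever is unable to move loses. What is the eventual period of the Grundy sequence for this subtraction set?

n :  0  1  2  3  4  5  6  7  8  9 10 11 12 13 14
G :  0  1  0  1  2  0  1  0  1  2  0  1  0  1  2
G(n+5) = G(n) holds for n = 0,…,3 (a full window of length max(S) = 4), so the sequence is purely periodic with period 5.

5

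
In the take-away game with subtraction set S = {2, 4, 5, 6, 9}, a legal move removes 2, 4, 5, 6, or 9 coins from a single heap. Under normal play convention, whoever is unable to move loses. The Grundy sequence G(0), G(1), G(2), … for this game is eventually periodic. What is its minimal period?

18

G(0) = 0
G(1) = mex{} = 0
G(2) = mex{0} = 1
G(3) = mex{0} = 1
G(4) = mex{1,0} = 2
G(5) = mex{1,0,0} = 2
G(6) = mex{2,1,0,0} = 3
G(7) = mex{2,1,1,0} = 3
G(8) = mex{3,2,1,1} = 0
G(9) = mex{3,2,2,1,0} = 4
G(10) = mex{0,3,2,2,0} = 1
G(11) = mex{4,3,3,2,1} = 0
G(12) = mex{1,0,3,3,1} = 2
G(13) = mex{0,4,0,3,2} = 1
G(14) = mex{2,1,4,0,2} = 3
G(15) = mex{1,0,1,4,3} = 2
G(16) = mex{3,2,0,1,3} = 4
G(17) = mex{2,1,2,0,0} = 3
G(18) = mex{4,3,1,2,4} = 0
G(19) = mex{3,2,3,1,1} = 0
G(20) = mex{0,4,2,3,0} = 1
G(21) = mex{0,3,4,2,2} = 1
G(22) = mex{1,0,3,4,1} = 2
G(23) = mex{1,0,0,3,3} = 2
G(24) = mex{2,1,0,0,2} = 3
G(25) = mex{2,1,1,0,4} = 3
G(26) = mex{3,2,1,1,3} = 0
G(27) = mex{3,2,2,1,0} = 4
G(28) = mex{0,3,2,2,0} = 1
G(29) = mex{4,3,3,2,1} = 0
G(30) = mex{1,0,3,3,1} = 2
G(31) = mex{0,4,0,3,2} = 1
G(32) = mex{2,1,4,0,2} = 3
G(33) = mex{1,0,1,4,3} = 2
G(34) = mex{3,2,0,1,3} = 4
G(35) = mex{2,1,2,0,0} = 3
G(36) = mex{4,3,1,2,4} = 0
G(37) = mex{3,2,3,1,1} = 0
G(n+18) = G(n) holds for n = 0,…,8 (a full window of length max(S) = 9), so the sequence is purely periodic with period 18.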